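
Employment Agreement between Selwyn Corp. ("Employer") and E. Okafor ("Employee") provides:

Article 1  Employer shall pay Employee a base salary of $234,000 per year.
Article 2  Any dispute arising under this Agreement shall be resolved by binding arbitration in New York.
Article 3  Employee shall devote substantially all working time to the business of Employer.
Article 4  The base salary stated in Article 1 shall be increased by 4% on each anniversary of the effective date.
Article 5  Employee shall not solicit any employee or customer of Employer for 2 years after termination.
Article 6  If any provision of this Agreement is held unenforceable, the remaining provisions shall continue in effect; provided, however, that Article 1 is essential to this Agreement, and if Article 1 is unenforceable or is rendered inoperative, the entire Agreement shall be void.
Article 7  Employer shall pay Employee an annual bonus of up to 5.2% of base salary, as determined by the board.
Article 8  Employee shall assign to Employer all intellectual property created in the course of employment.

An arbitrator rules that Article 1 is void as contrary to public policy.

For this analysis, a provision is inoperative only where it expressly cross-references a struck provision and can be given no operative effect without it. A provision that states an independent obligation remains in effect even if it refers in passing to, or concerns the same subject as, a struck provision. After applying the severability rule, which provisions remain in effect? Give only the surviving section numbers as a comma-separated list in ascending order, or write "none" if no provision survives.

Article 1 is struck. Article 4 has no operative effect of its own apart from Article 1 and is therefore inoperative. Article 6 makes Article 1 an essential term, and Article 1 is the provision held invalid; under Article 6, the entire Agreement is therefore void. No provision of the Agreement survives.

none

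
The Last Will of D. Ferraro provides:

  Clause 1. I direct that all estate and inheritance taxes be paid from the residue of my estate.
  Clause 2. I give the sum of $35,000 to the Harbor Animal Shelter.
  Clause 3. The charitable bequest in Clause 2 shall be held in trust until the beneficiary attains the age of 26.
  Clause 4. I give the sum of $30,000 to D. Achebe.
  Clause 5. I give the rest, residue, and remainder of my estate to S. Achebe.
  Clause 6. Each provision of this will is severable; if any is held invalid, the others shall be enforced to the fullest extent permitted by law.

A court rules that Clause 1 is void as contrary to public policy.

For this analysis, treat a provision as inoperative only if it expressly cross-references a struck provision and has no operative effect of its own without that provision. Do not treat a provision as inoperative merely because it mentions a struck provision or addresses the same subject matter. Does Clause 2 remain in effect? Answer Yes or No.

Yes

Clause 1 is struck. Nothing else in the will is defined by reference to Clause 1. Under the severability clause in Clause 6, the remaining provisions continue in force. The provisions still in force are Clause 2, Clause 3, Clause 4, Clause 5, and Clause 6. Clause 2 is among the surviving provisions, so the answer is yes.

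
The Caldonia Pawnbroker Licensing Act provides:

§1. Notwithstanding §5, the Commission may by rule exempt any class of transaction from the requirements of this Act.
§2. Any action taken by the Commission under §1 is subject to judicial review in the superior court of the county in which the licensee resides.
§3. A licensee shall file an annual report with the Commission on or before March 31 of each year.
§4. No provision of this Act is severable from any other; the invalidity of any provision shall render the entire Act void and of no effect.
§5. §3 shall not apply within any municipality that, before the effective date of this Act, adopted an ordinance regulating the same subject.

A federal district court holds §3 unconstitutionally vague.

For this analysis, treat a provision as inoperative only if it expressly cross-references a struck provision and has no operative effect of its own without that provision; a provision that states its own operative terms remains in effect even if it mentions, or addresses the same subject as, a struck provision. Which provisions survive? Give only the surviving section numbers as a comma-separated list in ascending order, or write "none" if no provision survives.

§3 is struck. §5 merely fixes the local-preemption carve-out from §3; with §3 gone it has nothing to operate on and falls away. §4 provides that the Act is not severable, so the invalidity of any one provision voids the entire Act. No provision of the Act survives.

none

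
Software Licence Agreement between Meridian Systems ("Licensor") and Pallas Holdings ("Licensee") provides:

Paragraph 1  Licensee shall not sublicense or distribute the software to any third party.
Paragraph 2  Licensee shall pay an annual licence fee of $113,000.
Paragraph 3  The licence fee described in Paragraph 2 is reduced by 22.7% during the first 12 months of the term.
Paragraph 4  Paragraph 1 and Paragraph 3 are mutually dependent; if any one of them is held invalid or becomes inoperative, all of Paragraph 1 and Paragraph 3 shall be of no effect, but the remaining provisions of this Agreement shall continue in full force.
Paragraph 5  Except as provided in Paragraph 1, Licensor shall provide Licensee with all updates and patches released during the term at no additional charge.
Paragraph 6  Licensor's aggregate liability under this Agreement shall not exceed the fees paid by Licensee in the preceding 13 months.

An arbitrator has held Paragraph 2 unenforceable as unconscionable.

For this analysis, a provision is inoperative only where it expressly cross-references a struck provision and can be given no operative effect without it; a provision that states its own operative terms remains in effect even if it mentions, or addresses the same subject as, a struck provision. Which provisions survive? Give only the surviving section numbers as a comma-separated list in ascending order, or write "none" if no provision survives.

Paragraph 2 is struck. Paragraph 3 does nothing except set the introductory reduction to the licence fee by reference to Paragraph 2; with Paragraph 2 gone it has no independent effect and is inoperative. Although Paragraph 5 refers to Paragraph 1, its operative terms do not depend on Paragraph 1, so it remains in effect. Paragraph 4 declares Paragraph 1 and Paragraph 3 mutually dependent; since one of them has fallen, all of them are of no effect. That brings down Paragraph 1 as well. The remainder continues in force under Paragraph 4. Paragraph 4, Paragraph 5, and Paragraph 6 remain in effect.

4, 5, 6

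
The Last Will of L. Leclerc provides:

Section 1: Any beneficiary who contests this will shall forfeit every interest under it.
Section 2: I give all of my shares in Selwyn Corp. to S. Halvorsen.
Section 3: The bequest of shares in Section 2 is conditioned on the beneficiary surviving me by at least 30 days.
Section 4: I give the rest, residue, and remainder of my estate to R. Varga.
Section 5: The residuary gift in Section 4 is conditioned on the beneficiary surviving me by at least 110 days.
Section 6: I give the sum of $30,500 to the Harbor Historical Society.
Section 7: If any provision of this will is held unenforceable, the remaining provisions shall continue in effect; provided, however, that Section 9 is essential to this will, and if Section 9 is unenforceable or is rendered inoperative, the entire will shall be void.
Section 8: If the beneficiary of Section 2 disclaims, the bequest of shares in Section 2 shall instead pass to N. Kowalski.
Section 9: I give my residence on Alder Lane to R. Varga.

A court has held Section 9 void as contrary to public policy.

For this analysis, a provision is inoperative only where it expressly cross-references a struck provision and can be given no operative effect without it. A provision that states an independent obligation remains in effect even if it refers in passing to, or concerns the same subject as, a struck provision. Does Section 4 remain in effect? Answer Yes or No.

Section 9 is struck. Nothing else in the will is defined by reference to Section 9. Section 7 makes Section 9 an essential term, and Section 9 is the provision held invalid; under Section 7, the entire will is therefore void. No provision of the will survives. Section 4 is among the inoperative provisions, so the answer is no.

No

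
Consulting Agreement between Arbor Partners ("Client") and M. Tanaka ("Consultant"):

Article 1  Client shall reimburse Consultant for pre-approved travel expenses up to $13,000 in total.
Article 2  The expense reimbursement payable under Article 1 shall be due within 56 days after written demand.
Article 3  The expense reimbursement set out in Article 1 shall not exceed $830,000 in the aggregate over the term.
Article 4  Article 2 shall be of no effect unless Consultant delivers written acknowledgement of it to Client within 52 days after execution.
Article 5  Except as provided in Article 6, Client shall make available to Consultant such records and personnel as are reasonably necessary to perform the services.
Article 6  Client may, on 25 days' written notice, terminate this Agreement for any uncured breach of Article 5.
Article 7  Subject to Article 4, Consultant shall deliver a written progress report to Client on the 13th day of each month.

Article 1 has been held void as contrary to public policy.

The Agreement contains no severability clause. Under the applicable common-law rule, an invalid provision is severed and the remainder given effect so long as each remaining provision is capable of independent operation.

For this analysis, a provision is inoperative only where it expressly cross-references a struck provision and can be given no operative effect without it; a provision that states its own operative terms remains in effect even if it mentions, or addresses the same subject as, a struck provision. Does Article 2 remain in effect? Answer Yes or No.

No

Article 1 is struck. Article 2 operates only by reference to Article 1, so it falls with Article 1. The whole of Article 3 is the aggregate cap on the expense reimbursement, defined by reference to Article 1, so Article 3 cannot stand once Article 1 is removed. Article 4 operates only by reference to Article 2, so it falls with Article 2. Although Article 7 refers to Article 4, its operative terms do not depend on Article 4, so it remains in effect. Under the stated default rule, only provisions that cannot operate independently fall away; the rest are enforced. Article 5, Article 6, and Article 7 remain in effect. Article 2 is among the inoperative provisions, so the answer is no.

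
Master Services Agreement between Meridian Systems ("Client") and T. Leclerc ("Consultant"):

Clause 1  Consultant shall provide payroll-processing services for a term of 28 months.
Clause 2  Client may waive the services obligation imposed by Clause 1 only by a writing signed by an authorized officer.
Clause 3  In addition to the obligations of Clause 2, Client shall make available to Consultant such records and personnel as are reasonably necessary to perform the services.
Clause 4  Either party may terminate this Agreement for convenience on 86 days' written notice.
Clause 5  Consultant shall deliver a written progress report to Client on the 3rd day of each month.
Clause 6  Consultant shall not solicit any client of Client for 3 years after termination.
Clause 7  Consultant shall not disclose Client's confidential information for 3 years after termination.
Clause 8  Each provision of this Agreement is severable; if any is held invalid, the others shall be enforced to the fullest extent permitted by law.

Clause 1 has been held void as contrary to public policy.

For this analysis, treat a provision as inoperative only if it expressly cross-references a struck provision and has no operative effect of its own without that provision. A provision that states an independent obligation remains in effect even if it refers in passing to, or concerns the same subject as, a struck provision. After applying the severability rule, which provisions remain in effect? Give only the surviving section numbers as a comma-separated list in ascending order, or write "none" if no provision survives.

3, 4, 5, 6, 7, 8

Clause 1 is struck. Clause 2 merely fixes the waiver condition for Clause 1; with Clause 1 gone it has nothing to operate on and falls away. Although Clause 3 refers to Clause 2, its operative terms do not depend on Clause 2, so it remains in effect. Under the severability clause in Clause 8, the remaining provisions continue in force. That leaves Clause 3, Clause 4, Clause 5, Clause 6, Clause 7, and Clause 8 in effect.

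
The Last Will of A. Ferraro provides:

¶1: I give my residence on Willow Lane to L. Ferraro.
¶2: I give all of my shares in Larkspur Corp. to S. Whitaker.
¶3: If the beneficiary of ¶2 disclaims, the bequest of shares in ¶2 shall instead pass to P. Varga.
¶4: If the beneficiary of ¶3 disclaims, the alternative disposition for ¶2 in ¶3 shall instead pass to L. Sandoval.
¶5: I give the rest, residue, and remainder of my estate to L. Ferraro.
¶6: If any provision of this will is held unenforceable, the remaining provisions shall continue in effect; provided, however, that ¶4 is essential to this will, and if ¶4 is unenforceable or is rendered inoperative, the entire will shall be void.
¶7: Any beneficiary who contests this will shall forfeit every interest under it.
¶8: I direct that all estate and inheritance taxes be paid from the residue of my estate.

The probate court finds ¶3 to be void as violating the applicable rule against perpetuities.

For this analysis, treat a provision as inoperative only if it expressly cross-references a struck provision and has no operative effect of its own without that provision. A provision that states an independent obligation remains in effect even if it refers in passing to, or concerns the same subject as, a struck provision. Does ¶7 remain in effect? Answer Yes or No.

No

¶3 is struck. The only function of ¶4 is the alternative disposition for ¶3, so it cannot stand once ¶3 is removed. ¶6 makes ¶4 an essential term, and ¶4 has been rendered inoperative by the cascade; under ¶6, the entire will is therefore void. No provision of the will survives. ¶7 is among the inoperative provisions, so the answer is no.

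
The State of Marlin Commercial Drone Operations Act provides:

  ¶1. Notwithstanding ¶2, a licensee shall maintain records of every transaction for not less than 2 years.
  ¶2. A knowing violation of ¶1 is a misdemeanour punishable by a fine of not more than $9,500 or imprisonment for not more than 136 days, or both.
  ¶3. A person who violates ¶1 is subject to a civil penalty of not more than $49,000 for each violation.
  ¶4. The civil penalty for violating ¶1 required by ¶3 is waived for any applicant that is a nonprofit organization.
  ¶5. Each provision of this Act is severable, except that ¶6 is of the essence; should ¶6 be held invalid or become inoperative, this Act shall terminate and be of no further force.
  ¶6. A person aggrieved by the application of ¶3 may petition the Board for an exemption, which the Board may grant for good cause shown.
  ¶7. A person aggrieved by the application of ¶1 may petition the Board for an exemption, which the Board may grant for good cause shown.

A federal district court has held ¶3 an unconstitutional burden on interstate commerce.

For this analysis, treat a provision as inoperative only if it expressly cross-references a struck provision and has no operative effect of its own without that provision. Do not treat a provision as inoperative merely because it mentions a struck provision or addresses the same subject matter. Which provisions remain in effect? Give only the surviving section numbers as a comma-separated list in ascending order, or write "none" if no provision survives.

none

¶3 is struck. ¶4 operates only by reference to ¶3, so it falls with ¶3. ¶6 merely fixes the exemption procedure for ¶3; with ¶3 gone it has nothing to operate on and falls away. ¶5 makes ¶6 an essential term, and ¶6 has been rendered inoperative by the cascade; under ¶5, the entire Act is therefore void. No provision of the Act survives.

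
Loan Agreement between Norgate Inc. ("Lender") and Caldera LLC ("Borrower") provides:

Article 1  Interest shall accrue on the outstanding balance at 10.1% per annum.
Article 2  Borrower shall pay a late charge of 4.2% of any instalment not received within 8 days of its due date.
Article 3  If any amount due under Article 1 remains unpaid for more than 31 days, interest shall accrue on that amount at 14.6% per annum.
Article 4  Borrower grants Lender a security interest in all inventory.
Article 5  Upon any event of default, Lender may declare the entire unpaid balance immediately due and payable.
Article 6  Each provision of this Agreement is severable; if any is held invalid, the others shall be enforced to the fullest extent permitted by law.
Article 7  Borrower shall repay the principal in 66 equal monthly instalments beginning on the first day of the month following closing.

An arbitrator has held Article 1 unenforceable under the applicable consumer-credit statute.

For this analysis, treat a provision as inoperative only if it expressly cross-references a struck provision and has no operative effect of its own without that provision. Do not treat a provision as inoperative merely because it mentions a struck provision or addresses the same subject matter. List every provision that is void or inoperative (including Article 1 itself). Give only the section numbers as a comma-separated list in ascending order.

1, 3

Article 1 is struck. The whole of Article 3 is the default interest on the interest charge, defined by reference to Article 1, so Article 3 cannot stand once Article 1 is removed. Article 6 is a severability clause and preserves every provision that can still be given independent effect. The provisions still in force are Article 2, Article 4, Article 5, Article 6, and Article 7.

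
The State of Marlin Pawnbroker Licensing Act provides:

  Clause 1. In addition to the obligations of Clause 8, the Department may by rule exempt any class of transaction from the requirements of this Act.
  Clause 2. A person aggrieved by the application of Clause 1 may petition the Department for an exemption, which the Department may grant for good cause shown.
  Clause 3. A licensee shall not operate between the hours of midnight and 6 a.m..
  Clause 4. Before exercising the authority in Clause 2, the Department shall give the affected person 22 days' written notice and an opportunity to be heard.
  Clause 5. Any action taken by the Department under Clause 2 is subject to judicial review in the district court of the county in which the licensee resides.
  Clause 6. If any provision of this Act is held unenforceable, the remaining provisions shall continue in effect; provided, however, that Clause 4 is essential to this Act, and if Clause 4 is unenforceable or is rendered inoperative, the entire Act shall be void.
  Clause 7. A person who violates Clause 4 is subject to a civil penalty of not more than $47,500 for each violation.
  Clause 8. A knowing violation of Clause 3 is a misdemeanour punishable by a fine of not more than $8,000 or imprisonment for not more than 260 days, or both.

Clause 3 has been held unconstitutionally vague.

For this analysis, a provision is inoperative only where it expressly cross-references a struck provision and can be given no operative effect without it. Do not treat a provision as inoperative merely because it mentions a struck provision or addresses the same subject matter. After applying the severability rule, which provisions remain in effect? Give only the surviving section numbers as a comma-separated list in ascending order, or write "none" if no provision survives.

Clause 3 is struck. The only function of Clause 8 is the criminal penalty for violating Clause 3, so it cannot stand once Clause 3 is removed. Clause 1 mentions Clause 8 but its own obligation stands independently of Clause 8, so Clause 1 is not affected. Clause 6 makes Clause 4 an essential term, but Clause 4 is unaffected, so the severability proviso in Clause 6 preserves the remaining provisions. The provisions still in force are Clause 1, Clause 2, Clause 4, Clause 5, Clause 6, and Clause 7.

1, 2, 4, 5, 6, 7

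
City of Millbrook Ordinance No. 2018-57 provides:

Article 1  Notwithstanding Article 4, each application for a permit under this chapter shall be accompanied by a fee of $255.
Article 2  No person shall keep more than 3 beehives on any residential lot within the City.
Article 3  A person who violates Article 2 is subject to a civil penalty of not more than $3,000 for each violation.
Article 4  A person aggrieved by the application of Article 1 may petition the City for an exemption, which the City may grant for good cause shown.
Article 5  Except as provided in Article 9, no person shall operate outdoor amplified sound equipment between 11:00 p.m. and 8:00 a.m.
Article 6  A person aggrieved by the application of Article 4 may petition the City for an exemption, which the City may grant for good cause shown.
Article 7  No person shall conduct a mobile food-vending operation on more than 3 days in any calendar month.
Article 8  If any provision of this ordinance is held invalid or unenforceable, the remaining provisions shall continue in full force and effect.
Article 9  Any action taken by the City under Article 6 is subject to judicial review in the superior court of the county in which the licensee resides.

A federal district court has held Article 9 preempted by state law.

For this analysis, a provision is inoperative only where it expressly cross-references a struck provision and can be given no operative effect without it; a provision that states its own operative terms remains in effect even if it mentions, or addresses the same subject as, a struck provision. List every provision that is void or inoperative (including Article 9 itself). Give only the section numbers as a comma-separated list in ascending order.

9

Article 9 is struck. Article 5 mentions Article 9 but its own obligation stands independently of Article 9, so Article 5 is not affected. Nothing else in the ordinance is defined by reference to Article 9. Article 8 is a severability clause and preserves every provision that can still be given independent effect. The provisions still in force are Article 1, Article 2, Article 3, Article 4, Article 5, Article 6, Article 7, and Article 8.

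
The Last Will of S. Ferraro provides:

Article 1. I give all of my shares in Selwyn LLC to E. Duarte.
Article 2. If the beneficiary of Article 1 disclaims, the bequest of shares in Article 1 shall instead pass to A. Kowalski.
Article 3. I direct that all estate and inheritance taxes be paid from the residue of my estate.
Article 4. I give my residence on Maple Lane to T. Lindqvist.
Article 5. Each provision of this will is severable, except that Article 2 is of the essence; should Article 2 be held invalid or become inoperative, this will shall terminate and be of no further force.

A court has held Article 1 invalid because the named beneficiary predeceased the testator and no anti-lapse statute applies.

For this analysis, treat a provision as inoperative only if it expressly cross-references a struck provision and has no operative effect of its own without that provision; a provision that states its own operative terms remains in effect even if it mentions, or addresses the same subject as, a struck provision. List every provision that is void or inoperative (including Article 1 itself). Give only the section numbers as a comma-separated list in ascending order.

1, 2, 3, 4, 5

Article 1 is struck. Article 2 merely fixes the alternative disposition for Article 1; with Article 1 gone it has nothing to operate on and falls away. Article 5 makes Article 2 an essential term, and Article 2 has been rendered inoperative by the cascade; under Article 5, the entire will is therefore void. No provision of the will survives.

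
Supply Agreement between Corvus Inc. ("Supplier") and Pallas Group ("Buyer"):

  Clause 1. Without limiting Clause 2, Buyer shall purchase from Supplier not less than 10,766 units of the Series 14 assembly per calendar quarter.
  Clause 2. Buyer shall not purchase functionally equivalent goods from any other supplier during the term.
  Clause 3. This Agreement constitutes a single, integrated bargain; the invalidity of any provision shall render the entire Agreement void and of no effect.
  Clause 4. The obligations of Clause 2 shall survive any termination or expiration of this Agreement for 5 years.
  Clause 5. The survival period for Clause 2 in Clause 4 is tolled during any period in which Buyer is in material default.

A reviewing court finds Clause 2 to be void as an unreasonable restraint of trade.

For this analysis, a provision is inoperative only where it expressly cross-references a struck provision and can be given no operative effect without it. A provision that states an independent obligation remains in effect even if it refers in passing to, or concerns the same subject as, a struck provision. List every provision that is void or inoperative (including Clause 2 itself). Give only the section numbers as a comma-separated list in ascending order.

Clause 2 is struck. Clause 4 has no operative effect of its own apart from Clause 2 and is therefore inoperative. Clause 5 operates only by reference to Clause 4, so it falls with Clause 4. Clause 3 provides that the Agreement is not severable, so the invalidity of any one provision voids the entire Agreement. No provision of the Agreement survives.

1, 2, 3, 4, 5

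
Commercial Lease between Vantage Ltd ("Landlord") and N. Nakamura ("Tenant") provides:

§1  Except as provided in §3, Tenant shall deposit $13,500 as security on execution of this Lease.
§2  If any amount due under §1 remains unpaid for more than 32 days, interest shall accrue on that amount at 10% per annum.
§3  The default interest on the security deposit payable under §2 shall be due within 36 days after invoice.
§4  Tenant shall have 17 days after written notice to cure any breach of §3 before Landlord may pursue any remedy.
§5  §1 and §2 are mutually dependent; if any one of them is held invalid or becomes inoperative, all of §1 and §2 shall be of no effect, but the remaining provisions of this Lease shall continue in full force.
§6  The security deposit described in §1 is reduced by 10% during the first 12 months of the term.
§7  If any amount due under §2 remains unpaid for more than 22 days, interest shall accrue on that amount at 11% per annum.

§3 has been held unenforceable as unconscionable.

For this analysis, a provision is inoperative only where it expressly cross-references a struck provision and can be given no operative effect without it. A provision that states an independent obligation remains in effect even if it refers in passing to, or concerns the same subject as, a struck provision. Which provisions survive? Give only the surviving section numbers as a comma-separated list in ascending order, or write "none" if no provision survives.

§3 is struck. §4 merely fixes the cure period for breach of §3; with §3 gone it has nothing to operate on and falls away. Although §1 refers to §3, its operative terms do not depend on §3, so it remains in effect. §5 ties §1 and §2 together, but none of those is affected here; the remaining provisions continue in force under §5. That leaves §1, §2, §5, §6, and §7 in effect.

1, 2, 5, 6, 7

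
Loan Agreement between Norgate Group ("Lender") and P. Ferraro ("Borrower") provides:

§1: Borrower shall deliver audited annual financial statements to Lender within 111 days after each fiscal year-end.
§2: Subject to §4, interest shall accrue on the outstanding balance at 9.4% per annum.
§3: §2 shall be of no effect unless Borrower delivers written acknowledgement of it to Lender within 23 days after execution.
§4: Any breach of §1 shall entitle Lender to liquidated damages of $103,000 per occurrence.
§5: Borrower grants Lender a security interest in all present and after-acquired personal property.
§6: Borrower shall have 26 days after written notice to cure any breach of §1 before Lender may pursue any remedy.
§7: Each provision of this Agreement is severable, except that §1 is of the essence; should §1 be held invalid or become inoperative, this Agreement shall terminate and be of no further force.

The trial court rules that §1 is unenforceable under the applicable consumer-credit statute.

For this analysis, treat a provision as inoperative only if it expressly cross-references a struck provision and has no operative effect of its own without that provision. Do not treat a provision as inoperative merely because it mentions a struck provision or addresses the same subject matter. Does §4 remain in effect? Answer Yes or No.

No

§1 is struck. The whole of §4 is the liquidated-damages amount, defined by reference to §1, so §4 cannot stand once §1 is removed. The only function of §6 is the cure period for breach of §1, so it cannot stand once §1 is removed. §7 makes §1 an essential term, and §1 is the provision held invalid; under §7, the entire Agreement is therefore void. No provision of the Agreement survives. §4 is among the inoperative provisions, so the answer is no.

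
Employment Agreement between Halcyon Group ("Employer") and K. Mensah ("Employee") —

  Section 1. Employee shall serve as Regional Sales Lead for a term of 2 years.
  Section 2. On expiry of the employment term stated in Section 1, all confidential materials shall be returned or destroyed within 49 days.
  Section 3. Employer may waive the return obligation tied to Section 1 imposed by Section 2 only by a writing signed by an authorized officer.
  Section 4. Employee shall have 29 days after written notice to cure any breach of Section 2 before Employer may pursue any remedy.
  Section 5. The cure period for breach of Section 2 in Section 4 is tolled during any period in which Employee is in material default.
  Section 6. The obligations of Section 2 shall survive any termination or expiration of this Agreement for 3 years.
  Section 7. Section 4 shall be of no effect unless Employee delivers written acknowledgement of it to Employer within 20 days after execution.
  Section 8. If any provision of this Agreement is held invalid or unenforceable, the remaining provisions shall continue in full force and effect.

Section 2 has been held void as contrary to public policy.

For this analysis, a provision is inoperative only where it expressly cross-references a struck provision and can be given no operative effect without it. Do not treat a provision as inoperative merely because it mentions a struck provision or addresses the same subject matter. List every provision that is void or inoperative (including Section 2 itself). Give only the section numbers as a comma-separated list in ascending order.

2, 3, 4, 5, 6, 7

Section 2 is struck. Section 3 operates only by reference to Section 2, so it falls with Section 2. Section 4 operates only by reference to Section 2, so it falls with Section 2. Section 6 has no operative effect of its own apart from Section 2 and is therefore inoperative. Section 5 has no operative effect of its own apart from Section 4 and is therefore inoperative. Section 7 has no operative effect of its own apart from Section 4 and is therefore inoperative. Under the severability clause in Section 8, the remaining provisions continue in force. Section 1 and Section 8 remain in effect.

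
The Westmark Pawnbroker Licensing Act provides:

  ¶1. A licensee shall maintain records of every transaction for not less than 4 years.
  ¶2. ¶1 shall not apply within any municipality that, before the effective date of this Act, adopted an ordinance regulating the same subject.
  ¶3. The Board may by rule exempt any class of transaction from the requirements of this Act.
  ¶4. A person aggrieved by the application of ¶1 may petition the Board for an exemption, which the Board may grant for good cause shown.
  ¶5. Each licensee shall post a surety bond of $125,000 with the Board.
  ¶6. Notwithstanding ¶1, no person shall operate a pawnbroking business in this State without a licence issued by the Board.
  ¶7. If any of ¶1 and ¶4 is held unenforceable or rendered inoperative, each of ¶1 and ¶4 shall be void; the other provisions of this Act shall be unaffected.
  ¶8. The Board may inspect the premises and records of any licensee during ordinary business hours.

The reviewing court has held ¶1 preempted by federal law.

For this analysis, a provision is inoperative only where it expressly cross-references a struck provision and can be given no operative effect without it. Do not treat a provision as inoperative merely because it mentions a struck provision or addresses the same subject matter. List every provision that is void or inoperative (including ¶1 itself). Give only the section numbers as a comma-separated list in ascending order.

¶1 is struck. The only function of ¶2 is the local-preemption carve-out from ¶1, so it cannot stand once ¶1 is removed. ¶4 merely fixes the exemption procedure for ¶1; with ¶1 gone it has nothing to operate on and falls away. Although ¶6 refers to ¶1, its operative terms do not depend on ¶1, so it remains in effect. ¶7 declares ¶1 and ¶4 mutually dependent; since one of them has fallen, all of them are of no effect. The remainder continues in force under ¶7. That leaves ¶3, ¶5, ¶6, ¶7, and ¶8 in effect.

1, 2, 4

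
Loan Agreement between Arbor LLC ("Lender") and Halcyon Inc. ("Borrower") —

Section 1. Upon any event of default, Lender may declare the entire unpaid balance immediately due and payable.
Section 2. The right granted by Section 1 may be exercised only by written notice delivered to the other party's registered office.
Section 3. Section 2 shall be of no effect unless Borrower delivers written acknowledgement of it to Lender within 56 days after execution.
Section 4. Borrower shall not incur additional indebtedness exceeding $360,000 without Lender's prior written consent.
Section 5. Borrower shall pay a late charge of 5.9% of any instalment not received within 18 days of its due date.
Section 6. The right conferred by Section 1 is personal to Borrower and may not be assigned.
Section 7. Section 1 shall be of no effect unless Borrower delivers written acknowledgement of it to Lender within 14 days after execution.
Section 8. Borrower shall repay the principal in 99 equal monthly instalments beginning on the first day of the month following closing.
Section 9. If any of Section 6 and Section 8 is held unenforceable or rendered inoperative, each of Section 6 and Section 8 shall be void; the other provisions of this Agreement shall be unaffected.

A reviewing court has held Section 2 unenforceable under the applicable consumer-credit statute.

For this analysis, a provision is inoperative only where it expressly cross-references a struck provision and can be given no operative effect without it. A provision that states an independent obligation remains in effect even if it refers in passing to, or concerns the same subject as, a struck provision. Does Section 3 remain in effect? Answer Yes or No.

Section 2 is struck. The only function of Section 3 is the acknowledgement condition for Section 2, so it cannot stand once Section 2 is removed. Section 9 ties Section 6 and Section 8 together, but none of those is affected here; the remaining provisions continue in force under Section 9. The provisions still in force are Section 1, Section 4, Section 5, Section 6, Section 7, Section 8, and Section 9. Section 3 is among the inoperative provisions, so the answer is no.

No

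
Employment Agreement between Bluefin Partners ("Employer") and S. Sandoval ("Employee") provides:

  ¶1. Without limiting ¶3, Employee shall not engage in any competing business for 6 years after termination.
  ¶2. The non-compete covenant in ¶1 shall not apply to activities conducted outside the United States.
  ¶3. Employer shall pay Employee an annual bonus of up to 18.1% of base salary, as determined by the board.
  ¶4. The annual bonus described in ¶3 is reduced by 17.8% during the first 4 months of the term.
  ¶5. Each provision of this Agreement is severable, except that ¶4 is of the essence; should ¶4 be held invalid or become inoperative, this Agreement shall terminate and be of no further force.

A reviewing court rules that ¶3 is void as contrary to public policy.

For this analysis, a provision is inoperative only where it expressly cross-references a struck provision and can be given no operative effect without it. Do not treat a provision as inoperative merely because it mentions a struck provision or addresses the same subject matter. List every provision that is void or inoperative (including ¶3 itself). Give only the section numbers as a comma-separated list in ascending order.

1, 2, 3, 4, 5

¶3 is struck. The whole of ¶4 is the introductory reduction to the annual bonus, defined by reference to ¶3, so ¶4 cannot stand once ¶3 is removed. ¶5 makes ¶4 an essential term, and ¶4 has been rendered inoperative by the cascade; under ¶5, the entire Agreement is therefore void. No provision of the Agreement survives.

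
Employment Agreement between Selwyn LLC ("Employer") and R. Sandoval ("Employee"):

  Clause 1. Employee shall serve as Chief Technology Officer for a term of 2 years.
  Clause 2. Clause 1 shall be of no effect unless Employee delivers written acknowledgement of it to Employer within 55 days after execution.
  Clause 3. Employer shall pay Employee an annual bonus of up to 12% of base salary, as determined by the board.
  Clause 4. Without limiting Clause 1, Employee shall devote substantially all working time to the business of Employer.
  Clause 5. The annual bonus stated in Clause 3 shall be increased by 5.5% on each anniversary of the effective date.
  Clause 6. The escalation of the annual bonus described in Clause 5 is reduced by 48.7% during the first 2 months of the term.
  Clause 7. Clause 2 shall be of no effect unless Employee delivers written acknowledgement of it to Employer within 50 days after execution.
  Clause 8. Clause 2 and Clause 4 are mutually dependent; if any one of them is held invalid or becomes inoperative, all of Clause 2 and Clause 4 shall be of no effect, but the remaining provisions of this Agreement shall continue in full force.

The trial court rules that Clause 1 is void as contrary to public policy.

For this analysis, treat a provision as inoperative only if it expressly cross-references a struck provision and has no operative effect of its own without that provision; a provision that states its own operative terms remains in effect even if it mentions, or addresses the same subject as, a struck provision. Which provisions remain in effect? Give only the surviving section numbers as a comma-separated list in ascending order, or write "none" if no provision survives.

Clause 1 is struck. Clause 2 merely fixes the acknowledgement condition for Clause 1; with Clause 1 gone it has nothing to operate on and falls away. The only function of Clause 7 is the acknowledgement condition for Clause 2, so it cannot stand once Clause 2 is removed. Clause 8 declares Clause 2 and Clause 4 mutually dependent; since one of them has fallen, all of them are of no effect. That brings down Clause 4 as well. The remainder continues in force under Clause 8. That leaves Clause 3, Clause 5, Clause 6, and Clause 8 in effect.

3, 5, 6, 8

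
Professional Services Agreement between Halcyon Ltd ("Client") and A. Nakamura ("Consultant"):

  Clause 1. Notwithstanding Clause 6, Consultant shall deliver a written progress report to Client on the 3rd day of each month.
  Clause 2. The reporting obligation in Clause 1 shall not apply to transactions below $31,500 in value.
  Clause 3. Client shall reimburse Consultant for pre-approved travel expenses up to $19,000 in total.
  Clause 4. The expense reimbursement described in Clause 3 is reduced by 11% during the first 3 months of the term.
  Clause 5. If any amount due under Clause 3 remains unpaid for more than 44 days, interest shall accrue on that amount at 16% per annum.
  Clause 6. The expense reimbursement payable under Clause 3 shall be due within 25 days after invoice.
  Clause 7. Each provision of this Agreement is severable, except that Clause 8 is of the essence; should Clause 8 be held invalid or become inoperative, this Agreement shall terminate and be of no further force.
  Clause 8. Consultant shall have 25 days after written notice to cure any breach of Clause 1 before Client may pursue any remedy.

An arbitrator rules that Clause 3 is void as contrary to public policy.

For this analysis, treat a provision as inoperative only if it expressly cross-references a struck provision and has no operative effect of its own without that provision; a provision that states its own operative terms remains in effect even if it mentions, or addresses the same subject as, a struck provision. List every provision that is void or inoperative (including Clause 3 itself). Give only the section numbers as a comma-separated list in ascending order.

3, 4, 5, 6

Clause 3 is struck. Clause 4 has no operative effect of its own apart from Clause 3 and is therefore inoperative. Clause 5 has no operative effect of its own apart from Clause 3 and is therefore inoperative. Clause 6 operates only by reference to Clause 3, so it falls with Clause 3. Clause 1 mentions Clause 6 but its own obligation stands independently of Clause 6, so Clause 1 is not affected. Clause 7 makes Clause 8 an essential term, but Clause 8 is unaffected, so the severability proviso in Clause 7 preserves the remaining provisions. Clause 1, Clause 2, Clause 7, and Clause 8 remain in effect.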